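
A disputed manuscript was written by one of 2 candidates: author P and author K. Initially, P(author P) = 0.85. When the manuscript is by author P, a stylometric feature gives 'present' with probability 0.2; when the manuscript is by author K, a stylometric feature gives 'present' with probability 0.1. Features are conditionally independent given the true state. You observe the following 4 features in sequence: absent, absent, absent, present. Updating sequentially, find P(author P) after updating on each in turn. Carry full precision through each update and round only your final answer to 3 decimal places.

0.888

Each posterior becomes the prior for the next update.
After 'absent': P(author P) = 0.8·0.8500 / (0.8·0.8500 + 0.9·0.1500) ≈ 0.8344
After 'absent': P(author P) = 0.8·0.8344 / (0.8·0.8344 + 0.9·0.1656) ≈ 0.8174
After 'absent': P(author P) = 0.8·0.8174 / (0.8·0.8174 + 0.9·0.1826) ≈ 0.7992
After 'present': P(author P) = 0.2·0.7992 / (0.2·0.7992 + 0.1·0.2008) ≈ 0.8884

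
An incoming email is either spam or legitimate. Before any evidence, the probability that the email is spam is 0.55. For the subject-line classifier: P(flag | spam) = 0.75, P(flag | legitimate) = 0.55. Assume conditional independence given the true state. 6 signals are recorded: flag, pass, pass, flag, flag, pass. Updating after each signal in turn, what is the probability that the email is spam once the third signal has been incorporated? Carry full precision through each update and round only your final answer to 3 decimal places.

0.340

After 'flag': P(spam) = 0.75·0.5500 / (0.75·0.5500 + 0.55·0.4500) ≈ 0.6250
After 'pass': P(spam) = 0.25·0.6250 / (0.25·0.6250 + 0.45·0.3750) ≈ 0.4808
After 'pass': P(spam) = 0.25·0.4808 / (0.25·0.4808 + 0.45·0.5192) ≈ 0.3397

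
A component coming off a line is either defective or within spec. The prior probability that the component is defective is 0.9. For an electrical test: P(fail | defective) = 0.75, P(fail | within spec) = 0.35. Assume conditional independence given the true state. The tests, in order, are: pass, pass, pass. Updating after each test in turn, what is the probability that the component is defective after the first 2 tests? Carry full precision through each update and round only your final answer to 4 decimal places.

0.5711

After 'pass': P(defective) = 0.25·0.9000 / (0.25·0.9000 + 0.65·0.1000) ≈ 0.7759
After 'pass': P(defective) = 0.25·0.7759 / (0.25·0.7759 + 0.65·0.2241) ≈ 0.5711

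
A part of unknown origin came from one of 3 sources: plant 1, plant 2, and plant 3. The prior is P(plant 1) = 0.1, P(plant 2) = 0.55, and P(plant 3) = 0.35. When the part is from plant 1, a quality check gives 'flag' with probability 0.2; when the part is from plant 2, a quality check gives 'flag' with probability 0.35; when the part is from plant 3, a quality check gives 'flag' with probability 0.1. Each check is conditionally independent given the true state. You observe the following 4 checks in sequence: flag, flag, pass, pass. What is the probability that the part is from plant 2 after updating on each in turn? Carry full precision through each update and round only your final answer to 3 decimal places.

0.841

Apply Bayes' rule sequentially, carrying P(plant 2) forward.
After 'flag': normaliser = 0.2·0.1000 + 0.35·0.5500 + 0.1·0.3500; P(plant 1) ≈ 0.0808, P(plant 2) ≈ 0.7778, P(plant 3) ≈ 0.1414
After 'flag': normaliser = 0.2·0.0808 + 0.35·0.7778 + 0.1·0.1414; P(plant 1) ≈ 0.0534, P(plant 2) ≈ 0.8998, P(plant 3) ≈ 0.0467
After 'pass': normaliser = 0.8·0.0534 + 0.65·0.8998 + 0.9·0.0467; P(plant 1) ≈ 0.0638, P(plant 2) ≈ 0.8734, P(plant 3) ≈ 0.0628
After 'pass': normaliser = 0.8·0.0638 + 0.65·0.8734 + 0.9·0.0628; P(plant 1) ≈ 0.0756, P(plant 2) ≈ 0.8407, P(plant 3) ≈ 0.0837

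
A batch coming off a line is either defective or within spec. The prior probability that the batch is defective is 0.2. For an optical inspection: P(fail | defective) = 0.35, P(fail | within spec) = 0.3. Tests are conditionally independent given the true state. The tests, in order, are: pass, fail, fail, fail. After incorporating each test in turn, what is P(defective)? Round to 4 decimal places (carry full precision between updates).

0.2693

After 'pass': P(defective) = 0.65·0.2000 / (0.65·0.2000 + 0.7·0.8000) ≈ 0.1884
After 'fail': P(defective) = 0.35·0.1884 / (0.35·0.1884 + 0.3·0.8116) ≈ 0.2131
After 'fail': P(defective) = 0.35·0.2131 / (0.35·0.2131 + 0.3·0.7869) ≈ 0.2401
After 'fail': P(defective) = 0.35·0.2401 / (0.35·0.2401 + 0.3·0.7599) ≈ 0.2693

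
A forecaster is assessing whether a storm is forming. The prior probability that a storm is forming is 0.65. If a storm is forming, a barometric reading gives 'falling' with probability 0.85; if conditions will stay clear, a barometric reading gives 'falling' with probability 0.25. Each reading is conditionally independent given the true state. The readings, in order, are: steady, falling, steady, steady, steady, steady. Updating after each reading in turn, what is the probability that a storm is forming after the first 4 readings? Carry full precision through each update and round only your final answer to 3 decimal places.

After 'steady': P(storm) = 0.15·0.6500 / (0.15·0.6500 + 0.75·0.3500) ≈ 0.2708
After 'falling': P(storm) = 0.85·0.2708 / (0.85·0.2708 + 0.25·0.7292) ≈ 0.5581
After 'steady': P(storm) = 0.15·0.5581 / (0.15·0.5581 + 0.75·0.4419) ≈ 0.2016
After 'steady': P(storm) = 0.15·0.2016 / (0.15·0.2016 + 0.75·0.7984) ≈ 0.0481

0.048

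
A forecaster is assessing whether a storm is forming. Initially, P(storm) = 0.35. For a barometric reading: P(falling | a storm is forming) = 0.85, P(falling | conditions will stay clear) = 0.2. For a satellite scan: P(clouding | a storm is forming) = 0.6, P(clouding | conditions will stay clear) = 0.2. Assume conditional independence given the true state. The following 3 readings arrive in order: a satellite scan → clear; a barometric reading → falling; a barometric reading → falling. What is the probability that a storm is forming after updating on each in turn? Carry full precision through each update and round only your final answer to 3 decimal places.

After a satellite scan='clear': P(storm) = 0.4·0.3500 / (0.4·0.3500 + 0.8·0.6500) ≈ 0.2121
After a barometric reading='falling': P(storm) = 0.85·0.2121 / (0.85·0.2121 + 0.2·0.7879) ≈ 0.5336
After a barometric reading='falling': P(storm) = 0.85·0.5336 / (0.85·0.5336 + 0.2·0.4664) ≈ 0.8294

0.829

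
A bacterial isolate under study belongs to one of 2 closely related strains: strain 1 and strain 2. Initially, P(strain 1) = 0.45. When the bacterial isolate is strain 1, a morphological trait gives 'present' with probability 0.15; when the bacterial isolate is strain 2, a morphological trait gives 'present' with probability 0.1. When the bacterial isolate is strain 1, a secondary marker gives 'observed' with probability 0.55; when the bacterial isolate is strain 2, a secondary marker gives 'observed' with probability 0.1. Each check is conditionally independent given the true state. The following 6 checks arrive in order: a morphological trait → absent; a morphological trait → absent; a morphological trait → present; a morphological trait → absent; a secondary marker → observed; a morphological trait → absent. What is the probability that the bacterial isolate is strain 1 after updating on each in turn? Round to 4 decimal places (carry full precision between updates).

After a morphological trait='absent': P(strain 1) = 0.85·0.4500 / (0.85·0.4500 + 0.9·0.5500) ≈ 0.4359
After a morphological trait='absent': P(strain 1) = 0.85·0.4359 / (0.85·0.4359 + 0.9·0.5641) ≈ 0.4219
After a morphological trait='present': P(strain 1) = 0.15·0.4219 / (0.15·0.4219 + 0.1·0.5781) ≈ 0.5226
After a morphological trait='absent': P(strain 1) = 0.85·0.5226 / (0.85·0.5226 + 0.9·0.4774) ≈ 0.5083
After a secondary marker='observed': P(strain 1) = 0.55·0.5083 / (0.55·0.5083 + 0.1·0.4917) ≈ 0.8504
After a morphological trait='absent': P(strain 1) = 0.85·0.8504 / (0.85·0.8504 + 0.9·0.1496) ≈ 0.8430

0.8430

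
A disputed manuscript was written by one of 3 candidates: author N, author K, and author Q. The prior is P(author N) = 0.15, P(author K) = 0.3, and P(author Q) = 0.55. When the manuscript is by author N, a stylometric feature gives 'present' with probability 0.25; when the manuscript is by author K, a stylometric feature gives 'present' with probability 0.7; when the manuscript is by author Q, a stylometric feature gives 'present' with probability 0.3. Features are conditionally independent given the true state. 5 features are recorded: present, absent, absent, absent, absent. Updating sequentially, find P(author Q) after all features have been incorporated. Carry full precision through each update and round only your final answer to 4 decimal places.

After 'present': normaliser = 0.25·0.1500 + 0.7·0.3000 + 0.3·0.5500; P(author N) ≈ 0.0909, P(author K) ≈ 0.5091, P(author Q) ≈ 0.4000
After 'absent': normaliser = 0.75·0.0909 + 0.3·0.5091 + 0.7·0.4000; P(author N) ≈ 0.1361, P(author K) ≈ 0.3049, P(author Q) ≈ 0.5590
After 'absent': normaliser = 0.75·0.1361 + 0.3·0.3049 + 0.7·0.5590; P(author N) ≈ 0.1746, P(author K) ≈ 0.1564, P(author Q) ≈ 0.6690
After 'absent': normaliser = 0.75·0.1746 + 0.3·0.1564 + 0.7·0.6690; P(author N) ≈ 0.2026, P(author K) ≈ 0.0726, P(author Q) ≈ 0.7248
After 'absent': normaliser = 0.75·0.2026 + 0.3·0.0726 + 0.7·0.7248; P(author N) ≈ 0.2231, P(author K) ≈ 0.0320, P(author Q) ≈ 0.7449

0.7449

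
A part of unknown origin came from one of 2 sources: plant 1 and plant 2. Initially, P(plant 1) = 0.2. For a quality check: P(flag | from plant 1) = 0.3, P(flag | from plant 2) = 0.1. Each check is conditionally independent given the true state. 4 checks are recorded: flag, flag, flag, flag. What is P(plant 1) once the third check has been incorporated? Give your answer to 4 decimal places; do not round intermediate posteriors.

0.8710

Each posterior becomes the prior for the next update.
After 'flag': P(plant 1) = 0.3·0.2000 / (0.3·0.2000 + 0.1·0.8000) ≈ 0.4286
After 'flag': P(plant 1) = 0.3·0.4286 / (0.3·0.4286 + 0.1·0.5714) ≈ 0.6923
After 'flag': P(plant 1) = 0.3·0.6923 / (0.3·0.6923 + 0.1·0.3077) ≈ 0.8710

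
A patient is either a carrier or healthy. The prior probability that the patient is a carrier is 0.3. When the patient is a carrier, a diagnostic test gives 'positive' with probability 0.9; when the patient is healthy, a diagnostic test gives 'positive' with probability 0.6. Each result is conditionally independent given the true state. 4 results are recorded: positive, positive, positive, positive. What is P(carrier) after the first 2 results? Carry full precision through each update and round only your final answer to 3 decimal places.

0.491

After 'positive': P(carrier) = 0.9·0.3000 / (0.9·0.3000 + 0.6·0.7000) ≈ 0.3913
After 'positive': P(carrier) = 0.9·0.3913 / (0.9·0.3913 + 0.6·0.6087) ≈ 0.4909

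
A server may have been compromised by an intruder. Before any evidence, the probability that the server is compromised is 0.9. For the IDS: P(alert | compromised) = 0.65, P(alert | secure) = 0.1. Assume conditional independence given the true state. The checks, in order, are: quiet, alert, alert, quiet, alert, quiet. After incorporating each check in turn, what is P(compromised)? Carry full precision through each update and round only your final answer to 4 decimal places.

0.9932

After 'quiet': P(compromised) = 0.35·0.9000 / (0.35·0.9000 + 0.9·0.1000) ≈ 0.7778
After 'alert': P(compromised) = 0.65·0.7778 / (0.65·0.7778 + 0.1·0.2222) ≈ 0.9579
After 'alert': P(compromised) = 0.65·0.9579 / (0.65·0.9579 + 0.1·0.0421) ≈ 0.9933
After 'quiet': P(compromised) = 0.35·0.9933 / (0.35·0.9933 + 0.9·0.0067) ≈ 0.9829
After 'alert': P(compromised) = 0.65·0.9829 / (0.65·0.9829 + 0.1·0.0171) ≈ 0.9973
After 'quiet': P(compromised) = 0.35·0.9973 / (0.35·0.9973 + 0.9·0.0027) ≈ 0.9932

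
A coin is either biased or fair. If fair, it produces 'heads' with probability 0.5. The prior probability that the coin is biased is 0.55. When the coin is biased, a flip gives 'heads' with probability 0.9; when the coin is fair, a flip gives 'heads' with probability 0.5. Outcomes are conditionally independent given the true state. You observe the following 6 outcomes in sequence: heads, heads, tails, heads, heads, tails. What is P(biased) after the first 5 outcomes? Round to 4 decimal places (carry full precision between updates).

Apply Bayes' rule sequentially, carrying P(biased) forward.
After 'heads': P(biased) = 0.9·0.5500 / (0.9·0.5500 + 0.5·0.4500) ≈ 0.6875
After 'heads': P(biased) = 0.9·0.6875 / (0.9·0.6875 + 0.5·0.3125) ≈ 0.7984
After 'tails': P(biased) = 0.1·0.7984 / (0.1·0.7984 + 0.5·0.2016) ≈ 0.4420
After 'heads': P(biased) = 0.9·0.4420 / (0.9·0.4420 + 0.5·0.5580) ≈ 0.5877
After 'heads': P(biased) = 0.9·0.5877 / (0.9·0.5877 + 0.5·0.4123) ≈ 0.7196

0.7196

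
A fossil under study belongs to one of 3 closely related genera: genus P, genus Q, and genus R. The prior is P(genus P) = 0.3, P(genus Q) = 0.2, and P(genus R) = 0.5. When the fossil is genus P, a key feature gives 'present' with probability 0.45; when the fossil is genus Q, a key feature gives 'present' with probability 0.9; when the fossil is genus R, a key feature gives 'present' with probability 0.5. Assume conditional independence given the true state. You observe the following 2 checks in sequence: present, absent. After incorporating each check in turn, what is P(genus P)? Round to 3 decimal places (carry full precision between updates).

0.342

After 'present': normaliser = 0.45·0.3000 + 0.9·0.2000 + 0.5·0.5000; P(genus P) ≈ 0.2389, P(genus Q) ≈ 0.3186, P(genus R) ≈ 0.4425
After 'absent': normaliser = 0.55·0.2389 + 0.1·0.3186 + 0.5·0.4425; P(genus P) ≈ 0.3418, P(genus Q) ≈ 0.0829, P(genus R) ≈ 0.5754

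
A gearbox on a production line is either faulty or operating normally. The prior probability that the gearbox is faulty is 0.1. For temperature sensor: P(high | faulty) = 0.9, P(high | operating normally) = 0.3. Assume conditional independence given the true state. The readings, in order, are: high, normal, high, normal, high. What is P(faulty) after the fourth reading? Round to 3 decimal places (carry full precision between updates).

0.020

After 'high': P(faulty) = 0.9·0.1000 / (0.9·0.1000 + 0.3·0.9000) ≈ 0.2500
After 'normal': P(faulty) = 0.1·0.2500 / (0.1·0.2500 + 0.7·0.7500) ≈ 0.0455
After 'high': P(faulty) = 0.9·0.0455 / (0.9·0.0455 + 0.3·0.9545) ≈ 0.1250
After 'normal': P(faulty) = 0.1·0.1250 / (0.1·0.1250 + 0.7·0.8750) ≈ 0.0200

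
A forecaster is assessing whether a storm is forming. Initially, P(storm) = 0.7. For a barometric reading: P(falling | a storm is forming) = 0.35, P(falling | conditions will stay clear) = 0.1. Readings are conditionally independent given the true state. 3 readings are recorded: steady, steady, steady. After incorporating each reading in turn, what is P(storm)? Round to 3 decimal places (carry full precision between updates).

0.468

After 'steady': P(storm) = 0.65·0.7000 / (0.65·0.7000 + 0.9·0.3000) ≈ 0.6276
After 'steady': P(storm) = 0.65·0.6276 / (0.65·0.6276 + 0.9·0.3724) ≈ 0.5490
After 'steady': P(storm) = 0.65·0.5490 / (0.65·0.5490 + 0.9·0.4510) ≈ 0.4678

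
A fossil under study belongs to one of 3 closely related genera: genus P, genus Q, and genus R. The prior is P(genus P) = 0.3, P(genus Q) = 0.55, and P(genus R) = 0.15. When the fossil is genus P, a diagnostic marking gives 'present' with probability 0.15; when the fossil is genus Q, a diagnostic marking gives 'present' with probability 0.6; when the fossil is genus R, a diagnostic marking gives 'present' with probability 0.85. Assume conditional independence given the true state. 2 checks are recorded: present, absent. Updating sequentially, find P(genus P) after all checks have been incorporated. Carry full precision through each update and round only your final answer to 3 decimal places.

0.202

After 'present': normaliser = 0.15·0.3000 + 0.6·0.5500 + 0.85·0.1500; P(genus P) ≈ 0.0896, P(genus Q) ≈ 0.6567, P(genus R) ≈ 0.2537
After 'absent': normaliser = 0.85·0.0896 + 0.4·0.6567 + 0.15·0.2537; P(genus P) ≈ 0.2020, P(genus Q) ≈ 0.6970, P(genus R) ≈ 0.1010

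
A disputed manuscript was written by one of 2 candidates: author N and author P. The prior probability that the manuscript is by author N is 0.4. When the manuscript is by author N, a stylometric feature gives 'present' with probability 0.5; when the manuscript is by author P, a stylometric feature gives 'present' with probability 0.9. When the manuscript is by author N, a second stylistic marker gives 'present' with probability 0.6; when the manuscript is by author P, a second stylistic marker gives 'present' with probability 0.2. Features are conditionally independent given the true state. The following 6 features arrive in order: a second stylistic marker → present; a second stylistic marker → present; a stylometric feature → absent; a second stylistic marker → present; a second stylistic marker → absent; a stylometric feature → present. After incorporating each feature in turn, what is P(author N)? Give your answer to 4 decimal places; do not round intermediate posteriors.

After a second stylistic marker='present': P(author N) = 0.6·0.4000 / (0.6·0.4000 + 0.2·0.6000) ≈ 0.6667
After a second stylistic marker='present': P(author N) = 0.6·0.6667 / (0.6·0.6667 + 0.2·0.3333) ≈ 0.8571
After a stylometric feature='absent': P(author N) = 0.5·0.8571 / (0.5·0.8571 + 0.1·0.1429) ≈ 0.9677
After a second stylistic marker='present': P(author N) = 0.6·0.9677 / (0.6·0.9677 + 0.2·0.0323) ≈ 0.9890
After a second stylistic marker='absent': P(author N) = 0.4·0.9890 / (0.4·0.9890 + 0.8·0.0110) ≈ 0.9783
After a stylometric feature='present': P(author N) = 0.5·0.9783 / (0.5·0.9783 + 0.9·0.0217) ≈ 0.9615

0.9615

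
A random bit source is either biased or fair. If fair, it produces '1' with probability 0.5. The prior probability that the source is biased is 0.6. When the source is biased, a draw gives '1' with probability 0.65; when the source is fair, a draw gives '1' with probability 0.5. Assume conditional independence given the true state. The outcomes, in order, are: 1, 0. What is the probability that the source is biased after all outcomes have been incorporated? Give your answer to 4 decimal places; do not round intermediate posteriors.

After '1': P(biased) = 0.65·0.6000 / (0.65·0.6000 + 0.5·0.4000) ≈ 0.6610
After '0': P(biased) = 0.35·0.6610 / (0.35·0.6610 + 0.5·0.3390) ≈ 0.5772

0.5772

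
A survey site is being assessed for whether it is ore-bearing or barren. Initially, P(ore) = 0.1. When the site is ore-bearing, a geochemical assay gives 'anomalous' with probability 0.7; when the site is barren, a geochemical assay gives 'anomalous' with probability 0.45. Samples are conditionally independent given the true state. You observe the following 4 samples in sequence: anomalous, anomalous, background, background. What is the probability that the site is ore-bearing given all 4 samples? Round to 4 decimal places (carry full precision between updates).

After 'anomalous': P(ore) = 0.7·0.1000 / (0.7·0.1000 + 0.45·0.9000) ≈ 0.1474
After 'anomalous': P(ore) = 0.7·0.1474 / (0.7·0.1474 + 0.45·0.8526) ≈ 0.2119
After 'background': P(ore) = 0.3·0.2119 / (0.3·0.2119 + 0.55·0.7881) ≈ 0.1279
After 'background': P(ore) = 0.3·0.1279 / (0.3·0.1279 + 0.55·0.8721) ≈ 0.0741

0.0741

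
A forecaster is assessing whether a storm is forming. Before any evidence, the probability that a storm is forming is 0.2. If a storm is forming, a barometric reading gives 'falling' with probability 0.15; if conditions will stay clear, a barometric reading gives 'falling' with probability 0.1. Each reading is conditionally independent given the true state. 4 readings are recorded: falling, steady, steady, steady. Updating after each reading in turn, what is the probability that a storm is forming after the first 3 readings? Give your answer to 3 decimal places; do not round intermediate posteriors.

0.251

After 'falling': P(storm) = 0.15·0.2000 / (0.15·0.2000 + 0.1·0.8000) ≈ 0.2727
After 'steady': P(storm) = 0.85·0.2727 / (0.85·0.2727 + 0.9·0.7273) ≈ 0.2615
After 'steady': P(storm) = 0.85·0.2615 / (0.85·0.2615 + 0.9·0.7385) ≈ 0.2507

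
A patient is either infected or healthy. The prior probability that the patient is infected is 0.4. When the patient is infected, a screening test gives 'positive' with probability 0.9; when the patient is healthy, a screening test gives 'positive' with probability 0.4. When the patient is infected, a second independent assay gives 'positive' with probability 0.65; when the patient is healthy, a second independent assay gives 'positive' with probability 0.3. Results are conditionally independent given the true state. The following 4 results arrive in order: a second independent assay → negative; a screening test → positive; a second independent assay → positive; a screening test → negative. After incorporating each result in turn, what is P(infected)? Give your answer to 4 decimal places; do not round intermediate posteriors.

0.2131

After a second independent assay='negative': P(infected) = 0.35·0.4000 / (0.35·0.4000 + 0.7·0.6000) ≈ 0.2500
After a screening test='positive': P(infected) = 0.9·0.2500 / (0.9·0.2500 + 0.4·0.7500) ≈ 0.4286
After a second independent assay='positive': P(infected) = 0.65·0.4286 / (0.65·0.4286 + 0.3·0.5714) ≈ 0.6190
After a screening test='negative': P(infected) = 0.1·0.6190 / (0.1·0.6190 + 0.6·0.3810) ≈ 0.2131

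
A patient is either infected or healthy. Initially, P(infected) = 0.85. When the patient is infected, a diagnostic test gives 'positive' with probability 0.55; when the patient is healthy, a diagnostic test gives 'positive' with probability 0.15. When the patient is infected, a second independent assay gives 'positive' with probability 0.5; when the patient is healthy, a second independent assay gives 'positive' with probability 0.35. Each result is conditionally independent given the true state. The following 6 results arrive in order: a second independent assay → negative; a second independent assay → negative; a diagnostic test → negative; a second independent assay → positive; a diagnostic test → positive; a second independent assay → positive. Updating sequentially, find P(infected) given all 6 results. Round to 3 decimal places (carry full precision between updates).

After a second independent assay='negative': P(infected) = 0.5·0.8500 / (0.5·0.8500 + 0.65·0.1500) ≈ 0.8134
After a second independent assay='negative': P(infected) = 0.5·0.8134 / (0.5·0.8134 + 0.65·0.1866) ≈ 0.7703
After a diagnostic test='negative': P(infected) = 0.45·0.7703 / (0.45·0.7703 + 0.85·0.2297) ≈ 0.6397
After a second independent assay='positive': P(infected) = 0.5·0.6397 / (0.5·0.6397 + 0.35·0.3603) ≈ 0.7172
After a diagnostic test='positive': P(infected) = 0.55·0.7172 / (0.55·0.7172 + 0.15·0.2828) ≈ 0.9029
After a second independent assay='positive': P(infected) = 0.5·0.9029 / (0.5·0.9029 + 0.35·0.0971) ≈ 0.9300

0.930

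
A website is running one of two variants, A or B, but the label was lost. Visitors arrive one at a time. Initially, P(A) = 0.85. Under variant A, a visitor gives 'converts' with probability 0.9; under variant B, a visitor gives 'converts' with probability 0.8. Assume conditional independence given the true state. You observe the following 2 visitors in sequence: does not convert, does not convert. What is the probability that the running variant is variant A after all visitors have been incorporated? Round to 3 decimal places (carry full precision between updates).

After 'does not convert': P(A) = 0.1·0.8500 / (0.1·0.8500 + 0.2·0.1500) ≈ 0.7391
After 'does not convert': P(A) = 0.1·0.7391 / (0.1·0.7391 + 0.2·0.2609) ≈ 0.5862

0.586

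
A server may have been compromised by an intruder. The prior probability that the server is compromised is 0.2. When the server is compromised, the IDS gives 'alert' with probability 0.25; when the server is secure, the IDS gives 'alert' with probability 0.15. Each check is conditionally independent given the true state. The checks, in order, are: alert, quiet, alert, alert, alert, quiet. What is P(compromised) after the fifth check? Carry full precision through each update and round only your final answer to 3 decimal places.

0.630

Apply Bayes' rule sequentially, carrying P(compromised) forward.
After 'alert': P(compromised) = 0.25·0.2000 / (0.25·0.2000 + 0.15·0.8000) ≈ 0.2941
After 'quiet': P(compromised) = 0.75·0.2941 / (0.75·0.2941 + 0.85·0.7059) ≈ 0.2688
After 'alert': P(compromised) = 0.25·0.2688 / (0.25·0.2688 + 0.15·0.7312) ≈ 0.3799
After 'alert': P(compromised) = 0.25·0.3799 / (0.25·0.3799 + 0.15·0.6201) ≈ 0.5053
After 'alert': P(compromised) = 0.25·0.5053 / (0.25·0.5053 + 0.15·0.4947) ≈ 0.6299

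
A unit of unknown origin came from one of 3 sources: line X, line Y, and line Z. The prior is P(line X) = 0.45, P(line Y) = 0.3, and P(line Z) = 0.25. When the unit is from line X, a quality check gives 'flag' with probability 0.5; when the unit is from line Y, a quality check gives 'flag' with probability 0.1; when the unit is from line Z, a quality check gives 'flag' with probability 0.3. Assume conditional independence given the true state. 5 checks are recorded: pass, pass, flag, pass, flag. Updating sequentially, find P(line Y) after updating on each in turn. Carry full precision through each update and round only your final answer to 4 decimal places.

After 'pass': normaliser = 0.5·0.4500 + 0.9·0.3000 + 0.7·0.2500; P(line X) ≈ 0.3358, P(line Y) ≈ 0.4030, P(line Z) ≈ 0.2612
After 'pass': normaliser = 0.5·0.3358 + 0.9·0.4030 + 0.7·0.2612; P(line X) ≈ 0.2354, P(line Y) ≈ 0.5084, P(line Z) ≈ 0.2563
After 'flag': normaliser = 0.5·0.2354 + 0.1·0.5084 + 0.3·0.2563; P(line X) ≈ 0.4795, P(line Y) ≈ 0.2072, P(line Z) ≈ 0.3133
After 'pass': normaliser = 0.5·0.4795 + 0.9·0.2072 + 0.7·0.3133; P(line X) ≈ 0.3714, P(line Y) ≈ 0.2888, P(line Z) ≈ 0.3397
After 'flag': normaliser = 0.5·0.3714 + 0.1·0.2888 + 0.3·0.3397; P(line X) ≈ 0.5867, P(line Y) ≈ 0.0913, P(line Z) ≈ 0.3220

0.0913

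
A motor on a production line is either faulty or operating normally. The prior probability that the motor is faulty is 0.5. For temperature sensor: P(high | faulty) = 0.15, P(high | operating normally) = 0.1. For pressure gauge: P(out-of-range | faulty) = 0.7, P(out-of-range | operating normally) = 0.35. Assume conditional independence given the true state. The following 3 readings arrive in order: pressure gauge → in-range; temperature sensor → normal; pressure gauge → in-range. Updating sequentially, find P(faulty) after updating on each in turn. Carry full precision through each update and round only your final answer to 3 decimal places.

After pressure gauge='in-range': P(faulty) = 0.3·0.5000 / (0.3·0.5000 + 0.65·0.5000) ≈ 0.3158
After temperature sensor='normal': P(faulty) = 0.85·0.3158 / (0.85·0.3158 + 0.9·0.6842) ≈ 0.3036
After pressure gauge='in-range': P(faulty) = 0.3·0.3036 / (0.3·0.3036 + 0.65·0.6964) ≈ 0.1675

0.167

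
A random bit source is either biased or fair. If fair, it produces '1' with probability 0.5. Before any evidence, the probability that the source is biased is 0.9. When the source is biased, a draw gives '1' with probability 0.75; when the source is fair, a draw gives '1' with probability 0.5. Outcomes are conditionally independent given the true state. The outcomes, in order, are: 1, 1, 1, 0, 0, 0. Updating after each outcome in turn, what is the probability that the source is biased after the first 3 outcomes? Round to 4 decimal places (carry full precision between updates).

0.9681

After '1': P(biased) = 0.75·0.9000 / (0.75·0.9000 + 0.5·0.1000) ≈ 0.9310
After '1': P(biased) = 0.75·0.9310 / (0.75·0.9310 + 0.5·0.0690) ≈ 0.9529
After '1': P(biased) = 0.75·0.9529 / (0.75·0.9529 + 0.5·0.0471) ≈ 0.9681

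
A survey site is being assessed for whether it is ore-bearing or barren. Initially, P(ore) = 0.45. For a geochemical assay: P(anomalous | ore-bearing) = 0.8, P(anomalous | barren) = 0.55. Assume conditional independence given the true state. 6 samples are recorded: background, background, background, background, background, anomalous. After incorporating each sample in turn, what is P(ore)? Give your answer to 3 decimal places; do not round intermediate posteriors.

0.020

After 'background': P(ore) = 0.2·0.4500 / (0.2·0.4500 + 0.45·0.5500) ≈ 0.2667
After 'background': P(ore) = 0.2·0.2667 / (0.2·0.2667 + 0.45·0.7333) ≈ 0.1391
After 'background': P(ore) = 0.2·0.1391 / (0.2·0.1391 + 0.45·0.8609) ≈ 0.0670
After 'background': P(ore) = 0.2·0.0670 / (0.2·0.0670 + 0.45·0.9330) ≈ 0.0309
After 'background': P(ore) = 0.2·0.0309 / (0.2·0.0309 + 0.45·0.9691) ≈ 0.0140
After 'anomalous': P(ore) = 0.8·0.0140 / (0.8·0.0140 + 0.55·0.9860) ≈ 0.0202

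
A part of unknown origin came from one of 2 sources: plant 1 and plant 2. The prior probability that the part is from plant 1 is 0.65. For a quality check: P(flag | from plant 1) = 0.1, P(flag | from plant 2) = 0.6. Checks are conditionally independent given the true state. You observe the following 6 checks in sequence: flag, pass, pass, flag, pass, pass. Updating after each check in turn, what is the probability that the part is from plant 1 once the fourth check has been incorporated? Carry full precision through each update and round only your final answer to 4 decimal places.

Each posterior becomes the prior for the next update.
After 'flag': P(plant 1) = 0.1·0.6500 / (0.1·0.6500 + 0.6·0.3500) ≈ 0.2364
After 'pass': P(plant 1) = 0.9·0.2364 / (0.9·0.2364 + 0.4·0.7636) ≈ 0.4105
After 'pass': P(plant 1) = 0.9·0.4105 / (0.9·0.4105 + 0.4·0.5895) ≈ 0.6104
After 'flag': P(plant 1) = 0.1·0.6104 / (0.1·0.6104 + 0.6·0.3896) ≈ 0.2071

0.2071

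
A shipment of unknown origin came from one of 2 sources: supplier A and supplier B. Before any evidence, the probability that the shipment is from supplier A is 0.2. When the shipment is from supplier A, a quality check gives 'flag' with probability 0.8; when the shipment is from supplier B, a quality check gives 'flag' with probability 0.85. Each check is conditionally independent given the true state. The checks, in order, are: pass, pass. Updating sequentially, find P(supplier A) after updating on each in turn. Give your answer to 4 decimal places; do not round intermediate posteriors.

After 'pass': P(supplier A) = 0.2·0.2000 / (0.2·0.2000 + 0.15·0.8000) ≈ 0.2500
After 'pass': P(supplier A) = 0.2·0.2500 / (0.2·0.2500 + 0.15·0.7500) ≈ 0.3077

0.3077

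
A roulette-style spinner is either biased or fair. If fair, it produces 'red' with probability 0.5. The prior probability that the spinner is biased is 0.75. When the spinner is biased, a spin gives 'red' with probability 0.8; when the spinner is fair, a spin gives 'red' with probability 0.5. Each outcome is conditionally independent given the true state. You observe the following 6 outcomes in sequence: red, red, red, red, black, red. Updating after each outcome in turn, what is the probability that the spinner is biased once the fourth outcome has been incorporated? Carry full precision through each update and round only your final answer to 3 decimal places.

After 'red': P(biased) = 0.8·0.7500 / (0.8·0.7500 + 0.5·0.2500) ≈ 0.8276
After 'red': P(biased) = 0.8·0.8276 / (0.8·0.8276 + 0.5·0.1724) ≈ 0.8848
After 'red': P(biased) = 0.8·0.8848 / (0.8·0.8848 + 0.5·0.1152) ≈ 0.9247
After 'red': P(biased) = 0.8·0.9247 / (0.8·0.9247 + 0.5·0.0753) ≈ 0.9516

0.952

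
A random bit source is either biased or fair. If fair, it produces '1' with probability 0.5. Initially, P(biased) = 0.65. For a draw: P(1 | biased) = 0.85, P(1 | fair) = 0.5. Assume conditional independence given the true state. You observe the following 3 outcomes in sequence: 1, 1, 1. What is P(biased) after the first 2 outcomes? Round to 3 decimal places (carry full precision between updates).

0.843

After '1': P(biased) = 0.85·0.6500 / (0.85·0.6500 + 0.5·0.3500) ≈ 0.7595
After '1': P(biased) = 0.85·0.7595 / (0.85·0.7595 + 0.5·0.2405) ≈ 0.8429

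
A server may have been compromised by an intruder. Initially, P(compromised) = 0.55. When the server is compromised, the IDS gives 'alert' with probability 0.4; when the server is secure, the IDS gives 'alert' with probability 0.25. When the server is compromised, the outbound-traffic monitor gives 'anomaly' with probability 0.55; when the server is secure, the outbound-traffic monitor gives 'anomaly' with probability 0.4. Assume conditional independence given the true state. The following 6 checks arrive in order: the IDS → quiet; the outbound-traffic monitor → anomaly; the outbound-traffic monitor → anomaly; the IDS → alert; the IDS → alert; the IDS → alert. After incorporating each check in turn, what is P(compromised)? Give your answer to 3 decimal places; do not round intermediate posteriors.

0.883

Each posterior becomes the prior for the next update.
After the IDS='quiet': P(compromised) = 0.6·0.5500 / (0.6·0.5500 + 0.75·0.4500) ≈ 0.4944
After the outbound-traffic monitor='anomaly': P(compromised) = 0.55·0.4944 / (0.55·0.4944 + 0.4·0.5056) ≈ 0.5735
After the outbound-traffic monitor='anomaly': P(compromised) = 0.55·0.5735 / (0.55·0.5735 + 0.4·0.4265) ≈ 0.6490
After the IDS='alert': P(compromised) = 0.4·0.6490 / (0.4·0.6490 + 0.25·0.3510) ≈ 0.7473
After the IDS='alert': P(compromised) = 0.4·0.7473 / (0.4·0.7473 + 0.25·0.2527) ≈ 0.8256
After the IDS='alert': P(compromised) = 0.4·0.8256 / (0.4·0.8256 + 0.25·0.1744) ≈ 0.8833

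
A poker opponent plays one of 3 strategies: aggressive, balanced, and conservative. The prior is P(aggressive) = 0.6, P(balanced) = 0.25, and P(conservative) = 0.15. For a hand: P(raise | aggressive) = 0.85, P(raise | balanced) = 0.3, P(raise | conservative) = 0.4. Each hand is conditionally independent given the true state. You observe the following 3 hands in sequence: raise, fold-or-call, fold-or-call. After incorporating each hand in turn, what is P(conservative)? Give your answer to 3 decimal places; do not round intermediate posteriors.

After 'raise': normaliser = 0.85·0.6000 + 0.3·0.2500 + 0.4·0.1500; P(aggressive) ≈ 0.7907, P(balanced) ≈ 0.1163, P(conservative) ≈ 0.0930
After 'fold-or-call': normaliser = 0.15·0.7907 + 0.7·0.1163 + 0.6·0.0930; P(aggressive) ≈ 0.4636, P(balanced) ≈ 0.3182, P(conservative) ≈ 0.2182
After 'fold-or-call': normaliser = 0.15·0.4636 + 0.7·0.3182 + 0.6·0.2182; P(aggressive) ≈ 0.1643, P(balanced) ≈ 0.5263, P(conservative) ≈ 0.3093

0.309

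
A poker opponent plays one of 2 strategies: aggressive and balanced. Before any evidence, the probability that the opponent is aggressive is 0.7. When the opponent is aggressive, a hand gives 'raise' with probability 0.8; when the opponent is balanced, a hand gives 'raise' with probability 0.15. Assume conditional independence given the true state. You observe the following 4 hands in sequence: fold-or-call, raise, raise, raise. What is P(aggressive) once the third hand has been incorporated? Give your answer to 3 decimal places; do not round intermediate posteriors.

Apply Bayes' rule sequentially, carrying P(aggressive) forward.
After 'fold-or-call': P(aggressive) = 0.2·0.7000 / (0.2·0.7000 + 0.85·0.3000) ≈ 0.3544
After 'raise': P(aggressive) = 0.8·0.3544 / (0.8·0.3544 + 0.15·0.6456) ≈ 0.7454
After 'raise': P(aggressive) = 0.8·0.7454 / (0.8·0.7454 + 0.15·0.2546) ≈ 0.9398

0.940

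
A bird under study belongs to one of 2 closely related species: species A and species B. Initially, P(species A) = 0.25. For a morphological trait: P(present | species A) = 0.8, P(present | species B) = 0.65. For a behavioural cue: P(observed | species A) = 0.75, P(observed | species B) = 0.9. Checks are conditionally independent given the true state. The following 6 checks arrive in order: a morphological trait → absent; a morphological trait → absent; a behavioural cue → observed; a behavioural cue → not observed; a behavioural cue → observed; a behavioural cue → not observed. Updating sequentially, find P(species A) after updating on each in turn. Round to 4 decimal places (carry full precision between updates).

0.3208

After a morphological trait='absent': P(species A) = 0.2·0.2500 / (0.2·0.2500 + 0.35·0.7500) ≈ 0.1600
After a morphological trait='absent': P(species A) = 0.2·0.1600 / (0.2·0.1600 + 0.35·0.8400) ≈ 0.0982
After a behavioural cue='observed': P(species A) = 0.75·0.0982 / (0.75·0.0982 + 0.9·0.9018) ≈ 0.0832
After a behavioural cue='not observed': P(species A) = 0.25·0.0832 / (0.25·0.0832 + 0.1·0.9168) ≈ 0.1848
After a behavioural cue='observed': P(species A) = 0.75·0.1848 / (0.75·0.1848 + 0.9·0.8152) ≈ 0.1589
After a behavioural cue='not observed': P(species A) = 0.25·0.1589 / (0.25·0.1589 + 0.1·0.8411) ≈ 0.3208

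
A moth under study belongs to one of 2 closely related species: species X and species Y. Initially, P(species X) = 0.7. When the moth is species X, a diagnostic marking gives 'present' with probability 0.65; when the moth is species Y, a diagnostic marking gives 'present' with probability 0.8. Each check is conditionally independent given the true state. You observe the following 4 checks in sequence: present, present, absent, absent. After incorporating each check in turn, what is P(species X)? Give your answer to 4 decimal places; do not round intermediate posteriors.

Each posterior becomes the prior for the next update.
After 'present': P(species X) = 0.65·0.7000 / (0.65·0.7000 + 0.8·0.3000) ≈ 0.6547
After 'present': P(species X) = 0.65·0.6547 / (0.65·0.6547 + 0.8·0.3453) ≈ 0.6064
After 'absent': P(species X) = 0.35·0.6064 / (0.35·0.6064 + 0.2·0.3936) ≈ 0.7294
After 'absent': P(species X) = 0.35·0.7294 / (0.35·0.7294 + 0.2·0.2706) ≈ 0.8251

0.8251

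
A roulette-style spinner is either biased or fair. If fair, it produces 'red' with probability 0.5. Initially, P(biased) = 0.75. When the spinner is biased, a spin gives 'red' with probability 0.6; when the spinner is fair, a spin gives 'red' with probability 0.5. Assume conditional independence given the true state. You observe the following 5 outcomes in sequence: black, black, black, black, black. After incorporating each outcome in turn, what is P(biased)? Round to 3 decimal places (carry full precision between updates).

After 'black': P(biased) = 0.4·0.7500 / (0.4·0.7500 + 0.5·0.2500) ≈ 0.7059
After 'black': P(biased) = 0.4·0.7059 / (0.4·0.7059 + 0.5·0.2941) ≈ 0.6575
After 'black': P(biased) = 0.4·0.6575 / (0.4·0.6575 + 0.5·0.3425) ≈ 0.6057
After 'black': P(biased) = 0.4·0.6057 / (0.4·0.6057 + 0.5·0.3943) ≈ 0.5513
After 'black': P(biased) = 0.4·0.5513 / (0.4·0.5513 + 0.5·0.4487) ≈ 0.4957

0.496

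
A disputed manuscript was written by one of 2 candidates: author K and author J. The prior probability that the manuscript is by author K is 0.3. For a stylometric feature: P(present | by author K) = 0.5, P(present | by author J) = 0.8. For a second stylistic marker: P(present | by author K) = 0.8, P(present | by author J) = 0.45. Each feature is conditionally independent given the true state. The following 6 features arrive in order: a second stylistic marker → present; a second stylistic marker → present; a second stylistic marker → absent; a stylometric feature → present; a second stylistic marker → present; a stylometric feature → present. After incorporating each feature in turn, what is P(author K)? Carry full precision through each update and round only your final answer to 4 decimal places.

0.2549

After a second stylistic marker='present': P(author K) = 0.8·0.3000 / (0.8·0.3000 + 0.45·0.7000) ≈ 0.4324
After a second stylistic marker='present': P(author K) = 0.8·0.4324 / (0.8·0.4324 + 0.45·0.5676) ≈ 0.5753
After a second stylistic marker='absent': P(author K) = 0.2·0.5753 / (0.2·0.5753 + 0.55·0.4247) ≈ 0.3300
After a stylometric feature='present': P(author K) = 0.5·0.3300 / (0.5·0.3300 + 0.8·0.6700) ≈ 0.2354
After a second stylistic marker='present': P(author K) = 0.8·0.2354 / (0.8·0.2354 + 0.45·0.7646) ≈ 0.3537
After a stylometric feature='present': P(author K) = 0.5·0.3537 / (0.5·0.3537 + 0.8·0.6463) ≈ 0.2549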